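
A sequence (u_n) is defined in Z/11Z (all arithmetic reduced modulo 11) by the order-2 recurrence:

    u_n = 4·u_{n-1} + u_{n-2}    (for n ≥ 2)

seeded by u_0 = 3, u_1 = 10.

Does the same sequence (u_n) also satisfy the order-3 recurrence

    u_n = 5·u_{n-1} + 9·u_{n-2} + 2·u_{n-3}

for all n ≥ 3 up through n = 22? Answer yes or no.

no

Terms u_0..u_22: 3, 10, 10, 6, 1, 10, 8, 9, 0, 9, 3, 10, 10, 6, 1, 10, 8, 9, 0, 9, 3, 10, 10
n=3: candidate gives 3, actual u_3 = 6 ✗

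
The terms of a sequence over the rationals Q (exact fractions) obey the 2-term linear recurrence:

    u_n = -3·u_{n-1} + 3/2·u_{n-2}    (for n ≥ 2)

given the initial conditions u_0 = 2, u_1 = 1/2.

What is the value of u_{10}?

u_2 = -3·1/2 + 3/2·2 = 3/2
u_3 = -3·3/2 + 3/2·1/2 = -15/4
u_4 = -3·-15/4 + 3/2·3/2 = 27/2
u_5 = -3·27/2 + 3/2·-15/4 = -369/8
u_6 = -3·-369/8 + 3/2·27/2 = 1269/8
u_7 = -3·1269/8 + 3/2·-369/8 = -8721/16
u_8 = -3·-8721/16 + 3/2·1269/8 = 14985/8
u_9 = -3·14985/8 + 3/2·-8721/16 = -205983/32
u_10 = -3·-205983/32 + 3/2·14985/8 = 707859/32

707859/32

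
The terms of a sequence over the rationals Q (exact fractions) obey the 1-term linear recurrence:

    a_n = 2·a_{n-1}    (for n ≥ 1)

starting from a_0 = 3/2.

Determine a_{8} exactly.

384

a_1 = 2·3/2 = 3
a_2 = 2·3 = 6
a_3 = 2·6 = 12
a_4 = 2·12 = 24
a_5 = 2·24 = 48
a_6 = 2·48 = 96
a_7 = 2·96 = 192
a_8 = 2·192 = 384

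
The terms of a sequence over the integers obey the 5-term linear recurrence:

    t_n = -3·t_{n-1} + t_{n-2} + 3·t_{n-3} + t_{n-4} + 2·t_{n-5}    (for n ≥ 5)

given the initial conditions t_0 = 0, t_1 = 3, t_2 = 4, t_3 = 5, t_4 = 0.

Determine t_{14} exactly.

t_5 = -3·0 + 1·5 + 3·4 + 1·3 + 2·0 = 20
t_6 = -3·20 + 1·0 + 3·5 + 1·4 + 2·3 = -35
t_7 = -3·-35 + 1·20 + 3·0 + 1·5 + 2·4 = 138
t_8 = -3·138 + 1·-35 + 3·20 + 1·0 + 2·5 = -379
t_9 = -3·-379 + 1·138 + 3·-35 + 1·20 + 2·0 = 1190
t_10 = -3·1190 + 1·-379 + 3·138 + 1·-35 + 2·20 = -3530
t_11 = -3·-3530 + 1·1190 + 3·-379 + 1·138 + 2·-35 = 10711
t_12 = -3·10711 + 1·-3530 + 3·1190 + 1·-379 + 2·138 = -32196
t_13 = -3·-32196 + 1·10711 + 3·-3530 + 1·1190 + 2·-379 = 97141
t_14 = -3·97141 + 1·-32196 + 3·10711 + 1·-3530 + 2·1190 = -292636

-292636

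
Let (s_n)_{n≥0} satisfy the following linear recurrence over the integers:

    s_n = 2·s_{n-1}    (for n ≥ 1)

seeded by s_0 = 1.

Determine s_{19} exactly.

s_1 = 2·1 = 2
s_2 = 2·2 = 4
s_3 = 2·4 = 8
s_4 = 2·8 = 16
s_5 = 2·16 = 32
s_6 = 2·32 = 64
s_7 = 2·64 = 128
s_8 = 2·128 = 256
s_9 = 2·256 = 512
s_10 = 2·512 = 1024
s_11 = 2·1024 = 2048
s_12 = 2·2048 = 4096
s_13 = 2·4096 = 8192
s_14 = 2·8192 = 16384
s_15 = 2·16384 = 32768
s_16 = 2·32768 = 65536
s_17 = 2·65536 = 131072
s_18 = 2·131072 = 262144
s_19 = 2·262144 = 524288

524288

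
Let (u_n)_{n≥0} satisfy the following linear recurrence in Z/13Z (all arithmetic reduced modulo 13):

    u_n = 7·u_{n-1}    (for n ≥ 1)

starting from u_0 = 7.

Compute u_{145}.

u_1 = 7·7 = 10
u_2 = 7·10 = 5
u_3 = 7·5 = 9
u_4 = 7·9 = 11
u_5 = 7·11 = 12
u_6 = 7·12 = 6
u_7 = 7·6 = 3
u_8 = 7·3 = 8
u_9 = 7·8 = 4
u_10 = 7·4 = 2
u_11 = 7·2 = 1
u_12 = 7·1 = 7
(u_12) = (7) = (u_0), so the sequence has period 12.
145 ≡ 1 (mod 12), hence u_145 = u_1 = 10.

10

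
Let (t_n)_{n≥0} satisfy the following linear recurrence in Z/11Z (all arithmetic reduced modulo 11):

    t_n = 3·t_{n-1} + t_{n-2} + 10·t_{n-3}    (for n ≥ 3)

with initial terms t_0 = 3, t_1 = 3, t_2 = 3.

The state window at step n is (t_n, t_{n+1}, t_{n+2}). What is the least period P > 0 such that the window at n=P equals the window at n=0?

266

n=0: window = (3, 3, 3)
n=1: window = (3, 3, 9)
n=2: window = (3, 9, 5)
n=3: window = (9, 5, 10)
n=4: window = (5, 10, 4)
n=5: window = (10, 4, 6)
n=6: window = (4, 6, 1)
n=7: window = (6, 1, 5)
n=8: window = (1, 5, 10)
n=9: window = (5, 10, 1)
n=10: window = (10, 1, 8)
n=11: window = (1, 8, 4)
n=12: window = (8, 4, 8)
n=13: window = (4, 8, 9)
n=14: window = (8, 9, 9)
n=15: window = (9, 9, 6)
n=16: window = (9, 6, 7)
n=17: window = (6, 7, 7)
n=18: window = (7, 7, 0)
n=19: window = (7, 0, 0)
n=20: window = (0, 0, 4)
n=21: window = (0, 4, 1)
n=22: window = (4, 1, 7)
n=23: window = (1, 7, 7)
n=24: window = (7, 7, 5)
n=25: window = (7, 5, 4)
n=26: window = (5, 4, 10)
n=27: window = (4, 10, 7)
n=28: window = (10, 7, 5)
n=29: window = (7, 5, 1)
n=30: window = (5, 1, 1)
n=31: window = (1, 1, 10)
n=32: window = (1, 10, 8)
n=33: window = (10, 8, 0)
n=34: window = (8, 0, 9)
n=35: window = (0, 9, 8)
n=36: window = (9, 8, 0)
n=37: window = (8, 0, 10)
n=38: window = (0, 10, 0)
n=39: window = (10, 0, 10)
n=40: window = (0, 10, 9)
…
n=264: window = (4, 9, 3)
n=265: window = (9, 3, 3)
n=266: window = (3, 3, 3)
window at n=266 equals window at n=0 → period = 266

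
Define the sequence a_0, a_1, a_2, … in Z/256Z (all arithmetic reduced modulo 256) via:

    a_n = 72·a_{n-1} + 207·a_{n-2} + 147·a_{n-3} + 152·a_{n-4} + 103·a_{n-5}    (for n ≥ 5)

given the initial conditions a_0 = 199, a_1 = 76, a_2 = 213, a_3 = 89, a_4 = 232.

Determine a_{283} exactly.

a_5 = 72·232 + 207·89 + 147·213 + 152·76 + 103·199 = 183
a_6 = 72·183 + 207·232 + 147·89 + 152·213 + 103·76 = 55
a_7 = 72·55 + 207·183 + 147·232 + 152·89 + 103·213 = 52
a_8 = 72·52 + 207·55 + 147·183 + 152·232 + 103·89 = 189
a_9 = 72·189 + 207·52 + 147·55 + 152·183 + 103·232 = 201
a_10 = 72·201 + 207·189 + 147·52 + 152·55 + 103·183 = 128
Continuing the recurrence:
  a_11 = 15;  a_12 = 71;  a_13 = 252;  a_14 = 197;  a_15 = 89;  a_16 = 56
  a_17 = 7;  a_18 = 183;  a_19 = 100;  a_20 = 45;  a_21 = 73;  a_22 = 208
  a_23 = 95;  a_24 = 199;  a_25 = 172;  a_26 = 181;  a_27 = 89;  a_28 = 136
  a_29 = 87;  a_30 = 55;  a_31 = 148;  a_32 = 157;  a_33 = 201;  a_34 = 32
  a_35 = 175;  a_36 = 71;  a_37 = 92;  a_38 = 165;  a_39 = 89;  a_40 = 216
  a_41 = 167;  a_42 = 183;  a_43 = 196;  a_44 = 13;  a_45 = 73;  a_46 = 112
  a_47 = 255;  a_48 = 199;  a_49 = 12;  a_50 = 149;  a_51 = 89;  a_52 = 40
  a_53 = 247;  a_54 = 55;  a_55 = 244;  a_56 = 125;  a_57 = 201;  a_58 = 192
  a_59 = 79;  a_60 = 71;  a_61 = 188;  a_62 = 133;  a_63 = 89;  a_64 = 120
  a_65 = 71;  a_66 = 183;  a_67 = 36;  a_68 = 237;  a_69 = 73;  a_70 = 16
  a_71 = 159;  a_72 = 199;  a_73 = 108;  a_74 = 117;  a_75 = 89;  a_76 = 200
  a_77 = 151;  a_78 = 55;  a_79 = 84;  a_80 = 93;  a_81 = 201;  a_82 = 96
  a_83 = 239;  a_84 = 71;  a_85 = 28;  a_86 = 101;  a_87 = 89;  a_88 = 24
  a_89 = 231;  a_90 = 183;  a_91 = 132;  a_92 = 205;  a_93 = 73;  a_94 = 176
  a_95 = 63;  a_96 = 199;  a_97 = 204;  a_98 = 85;  a_99 = 89;  a_100 = 104
  a_101 = 55;  a_102 = 55;  a_103 = 180;  a_104 = 61;  a_105 = 201;  a_106 = 0
  a_107 = 143;  a_108 = 71;  a_109 = 124;  a_110 = 69;  a_111 = 89;  a_112 = 184
  a_113 = 135;  a_114 = 183;  a_115 = 228;  a_116 = 173;  a_117 = 73;  a_118 = 80
  a_119 = 223;  a_120 = 199;  a_121 = 44;  a_122 = 53;  a_123 = 89;  a_124 = 8
  a_125 = 215;  a_126 = 55;  a_127 = 20;  a_128 = 29;  a_129 = 201;  a_130 = 160
  a_131 = 47;  a_132 = 71;  a_133 = 220;  a_134 = 37;  a_135 = 89;  a_136 = 88
  a_137 = 39;  a_138 = 183;  a_139 = 68;  a_140 = 141;  a_141 = 73;  a_142 = 240
  a_143 = 127;  a_144 = 199;  a_145 = 140;  a_146 = 21;  a_147 = 89;  a_148 = 168
  a_149 = 119;  a_150 = 55;  a_151 = 116;  a_152 = 253;  a_153 = 201;  a_154 = 64
  a_155 = 207;  a_156 = 71;  a_157 = 60;  a_158 = 5;  a_159 = 89;  a_160 = 248
  a_161 = 199;  a_162 = 183;  a_163 = 164;  a_164 = 109;  a_165 = 73;  a_166 = 144
  a_167 = 31;  a_168 = 199;  a_169 = 236;  a_170 = 245;  a_171 = 89;  a_172 = 72
  a_173 = 23;  a_174 = 55;  a_175 = 212;  a_176 = 221;  a_177 = 201;  a_178 = 224
  a_179 = 111;  a_180 = 71;  a_181 = 156;  a_182 = 229;  a_183 = 89;  a_184 = 152
  a_185 = 103;  a_186 = 183;  a_187 = 4;  a_188 = 77;  a_189 = 73;  a_190 = 48
  a_191 = 191;  a_192 = 199;  a_193 = 76;  a_194 = 213;  a_195 = 89;  a_196 = 232
  a_197 = 183;  a_198 = 55;  a_199 = 52;  a_200 = 189;  a_201 = 201;  a_202 = 128
  a_203 = 15;  a_204 = 71;  a_205 = 252;  a_206 = 197;  a_207 = 89;  a_208 = 56
  a_209 = 7;  a_210 = 183;  a_211 = 100;  a_212 = 45;  a_213 = 73;  a_214 = 208
  a_215 = 95;  a_216 = 199;  a_217 = 172;  a_218 = 181;  a_219 = 89;  a_220 = 136
  a_221 = 87;  a_222 = 55;  a_223 = 148;  a_224 = 157;  a_225 = 201;  a_226 = 32
  a_227 = 175;  a_228 = 71;  a_229 = 92;  a_230 = 165;  a_231 = 89;  a_232 = 216
  a_233 = 167;  a_234 = 183;  a_235 = 196;  a_236 = 13;  a_237 = 73;  a_238 = 112
  a_239 = 255;  a_240 = 199;  a_241 = 12;  a_242 = 149;  a_243 = 89;  a_244 = 40
  a_245 = 247;  a_246 = 55;  a_247 = 244;  a_248 = 125;  a_249 = 201;  a_250 = 192
  a_251 = 79;  a_252 = 71;  a_253 = 188;  a_254 = 133;  a_255 = 89;  a_256 = 120
  a_257 = 71;  a_258 = 183;  a_259 = 36;  a_260 = 237;  a_261 = 73;  a_262 = 16
  a_263 = 159;  a_264 = 199;  a_265 = 108;  a_266 = 117;  a_267 = 89;  a_268 = 200
  a_269 = 151;  a_270 = 55;  a_271 = 84;  a_272 = 93;  a_273 = 201;  a_274 = 96
  a_275 = 239;  a_276 = 71;  a_277 = 28;  a_278 = 101;  a_279 = 89;  a_280 = 24
  a_281 = 231
a_282 = 72·231 + 207·24 + 147·89 + 152·101 + 103·28 = 183
a_283 = 72·183 + 207·231 + 147·24 + 152·89 + 103·101 = 132

132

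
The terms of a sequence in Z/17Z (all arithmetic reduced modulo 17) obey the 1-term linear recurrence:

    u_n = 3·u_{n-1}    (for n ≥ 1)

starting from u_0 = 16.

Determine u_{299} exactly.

u_1 = 3·16 = 14
u_2 = 3·14 = 8
u_3 = 3·8 = 7
u_4 = 3·7 = 4
u_5 = 3·4 = 12
u_6 = 3·12 = 2
u_7 = 3·2 = 6
u_8 = 3·6 = 1
u_9 = 3·1 = 3
u_10 = 3·3 = 9
u_11 = 3·9 = 10
u_12 = 3·10 = 13
u_13 = 3·13 = 5
u_14 = 3·5 = 15
u_15 = 3·15 = 11
u_16 = 3·11 = 16
(u_16) = (16) = (u_0), so the sequence has period 16.
299 ≡ 11 (mod 16), hence u_299 = u_11 = 10.

10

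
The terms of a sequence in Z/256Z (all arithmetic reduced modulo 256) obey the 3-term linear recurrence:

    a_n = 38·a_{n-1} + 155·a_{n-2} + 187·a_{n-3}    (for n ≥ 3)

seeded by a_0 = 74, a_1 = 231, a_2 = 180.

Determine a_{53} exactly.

89

a_3 = 38·180 + 155·231 + 187·74 = 163
a_4 = 38·163 + 155·180 + 187·231 = 235
a_5 = 38·235 + 155·163 + 187·180 = 15
a_6 = 38·15 + 155·235 + 187·163 = 148
a_7 = 38·148 + 155·15 + 187·235 = 182
a_8 = 38·182 + 155·148 + 187·15 = 149
a_9 = 38·149 + 155·182 + 187·148 = 108
a_10 = 38·108 + 155·149 + 187·182 = 49
a_11 = 38·49 + 155·108 + 187·149 = 129
a_12 = 38·129 + 155·49 + 187·108 = 181
a_13 = 38·181 + 155·129 + 187·49 = 196
a_14 = 38·196 + 155·181 + 187·129 = 234
a_15 = 38·234 + 155·196 + 187·181 = 159
a_16 = 38·159 + 155·234 + 187·196 = 116
a_17 = 38·116 + 155·159 + 187·234 = 107
a_18 = 38·107 + 155·116 + 187·159 = 67
a_19 = 38·67 + 155·107 + 187·116 = 119
a_20 = 38·119 + 155·67 + 187·107 = 100
a_21 = 38·100 + 155·119 + 187·67 = 214
a_22 = 38·214 + 155·100 + 187·119 = 61
a_23 = 38·61 + 155·214 + 187·100 = 172
a_24 = 38·172 + 155·61 + 187·214 = 201
a_25 = 38·201 + 155·172 + 187·61 = 137
a_26 = 38·137 + 155·201 + 187·172 = 173
a_27 = 38·173 + 155·137 + 187·201 = 116
a_28 = 38·116 + 155·173 + 187·137 = 10
a_29 = 38·10 + 155·116 + 187·173 = 23
a_30 = 38·23 + 155·10 + 187·116 = 52
a_31 = 38·52 + 155·23 + 187·10 = 243
a_32 = 38·243 + 155·52 + 187·23 = 91
a_33 = 38·91 + 155·243 + 187·52 = 159
a_34 = 38·159 + 155·91 + 187·243 = 52
a_35 = 38·52 + 155·159 + 187·91 = 118
a_36 = 38·118 + 155·52 + 187·159 = 37
a_37 = 38·37 + 155·118 + 187·52 = 236
a_38 = 38·236 + 155·37 + 187·118 = 161
a_39 = 38·161 + 155·236 + 187·37 = 209
a_40 = 38·209 + 155·161 + 187·236 = 229
a_41 = 38·229 + 155·209 + 187·161 = 36
a_42 = 38·36 + 155·229 + 187·209 = 170
a_43 = 38·170 + 155·36 + 187·229 = 79
a_44 = 38·79 + 155·170 + 187·36 = 244
a_45 = 38·244 + 155·79 + 187·170 = 59
a_46 = 38·59 + 155·244 + 187·79 = 51
a_47 = 38·51 + 155·59 + 187·244 = 135
a_48 = 38·135 + 155·51 + 187·59 = 4
a_49 = 38·4 + 155·135 + 187·51 = 150
a_50 = 38·150 + 155·4 + 187·135 = 77
a_51 = 38·77 + 155·150 + 187·4 = 44
a_52 = 38·44 + 155·77 + 187·150 = 185
a_53 = 38·185 + 155·44 + 187·77 = 89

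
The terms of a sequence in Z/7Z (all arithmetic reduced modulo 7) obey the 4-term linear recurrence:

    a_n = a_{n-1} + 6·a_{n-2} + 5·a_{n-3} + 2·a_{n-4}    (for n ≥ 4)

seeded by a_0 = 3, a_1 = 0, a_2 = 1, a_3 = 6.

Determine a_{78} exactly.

2

a_4 = 1·6 + 6·1 + 5·0 + 2·3 = 4
a_5 = 1·4 + 6·6 + 5·1 + 2·0 = 3
a_6 = 1·3 + 6·4 + 5·6 + 2·1 = 3
a_7 = 1·3 + 6·3 + 5·4 + 2·6 = 4
a_8 = 1·4 + 6·3 + 5·3 + 2·4 = 3
a_9 = 1·3 + 6·4 + 5·3 + 2·3 = 6
a_10 = 1·6 + 6·3 + 5·4 + 2·3 = 1
a_11 = 1·1 + 6·6 + 5·3 + 2·4 = 4
a_12 = 1·4 + 6·1 + 5·6 + 2·3 = 4
a_13 = 1·4 + 6·4 + 5·1 + 2·6 = 3
a_14 = 1·3 + 6·4 + 5·4 + 2·1 = 0
a_15 = 1·0 + 6·3 + 5·4 + 2·4 = 4
a_16 = 1·4 + 6·0 + 5·3 + 2·4 = 6
a_17 = 1·6 + 6·4 + 5·0 + 2·3 = 1
a_18 = 1·1 + 6·6 + 5·4 + 2·0 = 1
a_19 = 1·1 + 6·1 + 5·6 + 2·4 = 3
a_20 = 1·3 + 6·1 + 5·1 + 2·6 = 5
a_21 = 1·5 + 6·3 + 5·1 + 2·1 = 2
a_22 = 1·2 + 6·5 + 5·3 + 2·1 = 0
a_23 = 1·0 + 6·2 + 5·5 + 2·3 = 1
a_24 = 1·1 + 6·0 + 5·2 + 2·5 = 0
a_25 = 1·0 + 6·1 + 5·0 + 2·2 = 3
a_26 = 1·3 + 6·0 + 5·1 + 2·0 = 1
a_27 = 1·1 + 6·3 + 5·0 + 2·1 = 0
a_28 = 1·0 + 6·1 + 5·3 + 2·0 = 0
a_29 = 1·0 + 6·0 + 5·1 + 2·3 = 4
a_30 = 1·4 + 6·0 + 5·0 + 2·1 = 6
a_31 = 1·6 + 6·4 + 5·0 + 2·0 = 2
a_32 = 1·2 + 6·6 + 5·4 + 2·0 = 2
a_33 = 1·2 + 6·2 + 5·6 + 2·4 = 3
a_34 = 1·3 + 6·2 + 5·2 + 2·6 = 2
a_35 = 1·2 + 6·3 + 5·2 + 2·2 = 6
a_36 = 1·6 + 6·2 + 5·3 + 2·2 = 2
a_37 = 1·2 + 6·6 + 5·2 + 2·3 = 5
a_38 = 1·5 + 6·2 + 5·6 + 2·2 = 2
a_39 = 1·2 + 6·5 + 5·2 + 2·6 = 5
a_40 = 1·5 + 6·2 + 5·5 + 2·2 = 4
a_41 = 1·4 + 6·5 + 5·2 + 2·5 = 5
a_42 = 1·5 + 6·4 + 5·5 + 2·2 = 2
a_43 = 1·2 + 6·5 + 5·4 + 2·5 = 6
a_44 = 1·6 + 6·2 + 5·5 + 2·4 = 2
a_45 = 1·2 + 6·6 + 5·2 + 2·5 = 2
a_46 = 1·2 + 6·2 + 5·6 + 2·2 = 6
a_47 = 1·6 + 6·2 + 5·2 + 2·6 = 5
a_48 = 1·5 + 6·6 + 5·2 + 2·2 = 6
a_49 = 1·6 + 6·5 + 5·6 + 2·2 = 0
a_50 = 1·0 + 6·6 + 5·5 + 2·6 = 3
a_51 = 1·3 + 6·0 + 5·6 + 2·5 = 1
a_52 = 1·1 + 6·3 + 5·0 + 2·6 = 3
a_53 = 1·3 + 6·1 + 5·3 + 2·0 = 3
a_54 = 1·3 + 6·3 + 5·1 + 2·3 = 4
a_55 = 1·4 + 6·3 + 5·3 + 2·1 = 4
a_56 = 1·4 + 6·4 + 5·3 + 2·3 = 0
a_57 = 1·0 + 6·4 + 5·4 + 2·3 = 1
a_58 = 1·1 + 6·0 + 5·4 + 2·4 = 1
a_59 = 1·1 + 6·1 + 5·0 + 2·4 = 1
a_60 = 1·1 + 6·1 + 5·1 + 2·0 = 5
a_61 = 1·5 + 6·1 + 5·1 + 2·1 = 4
a_62 = 1·4 + 6·5 + 5·1 + 2·1 = 6
a_63 = 1·6 + 6·4 + 5·5 + 2·1 = 1
a_64 = 1·1 + 6·6 + 5·4 + 2·5 = 4
a_65 = 1·4 + 6·1 + 5·6 + 2·4 = 6
a_66 = 1·6 + 6·4 + 5·1 + 2·6 = 5
a_67 = 1·5 + 6·6 + 5·4 + 2·1 = 0
a_68 = 1·0 + 6·5 + 5·6 + 2·4 = 5
a_69 = 1·5 + 6·0 + 5·5 + 2·6 = 0
a_70 = 1·0 + 6·5 + 5·0 + 2·5 = 5
a_71 = 1·5 + 6·0 + 5·5 + 2·0 = 2
a_72 = 1·2 + 6·5 + 5·0 + 2·5 = 0
a_73 = 1·0 + 6·2 + 5·5 + 2·0 = 2
a_74 = 1·2 + 6·0 + 5·2 + 2·5 = 1
a_75 = 1·1 + 6·2 + 5·0 + 2·2 = 3
a_76 = 1·3 + 6·1 + 5·2 + 2·0 = 5
a_77 = 1·5 + 6·3 + 5·1 + 2·2 = 4
a_78 = 1·4 + 6·5 + 5·3 + 2·1 = 2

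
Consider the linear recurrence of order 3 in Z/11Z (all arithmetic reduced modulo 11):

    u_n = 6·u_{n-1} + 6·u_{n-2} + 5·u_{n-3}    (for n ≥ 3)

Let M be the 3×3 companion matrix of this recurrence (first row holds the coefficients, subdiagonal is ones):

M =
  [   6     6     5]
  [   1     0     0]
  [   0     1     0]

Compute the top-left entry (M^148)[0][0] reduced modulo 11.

3

(M^148)[0][0] is the top entry after applying M 148 times to the unit state (1, 0, 0). Equivalently it is h_{150} for the auxiliary sequence (h_n) obeying the same recurrence with h_2 = 1 and h_i = 0 for 0 ≤ i < 2:
h_3 = 6·1 + 6·0 + 5·0 = 6
h_4 = 6·6 + 6·1 + 5·0 = 9
h_5 = 6·9 + 6·6 + 5·1 = 7
h_6 = 6·7 + 6·9 + 5·6 = 5
h_7 = 6·5 + 6·7 + 5·9 = 7
h_8 = 6·7 + 6·5 + 5·7 = 8
h_9 = 6·8 + 6·7 + 5·5 = 5
h_10 = 6·5 + 6·8 + 5·7 = 3
h_11 = 6·3 + 6·5 + 5·8 = 0
h_12 = 6·0 + 6·3 + 5·5 = 10
h_13 = 6·10 + 6·0 + 5·3 = 9
h_14 = 6·9 + 6·10 + 5·0 = 4
h_15 = 6·4 + 6·9 + 5·10 = 7
h_16 = 6·7 + 6·4 + 5·9 = 1
h_17 = 6·1 + 6·7 + 5·4 = 2
h_18 = 6·2 + 6·1 + 5·7 = 9
h_19 = 6·9 + 6·2 + 5·1 = 5
h_20 = 6·5 + 6·9 + 5·2 = 6
h_21 = 6·6 + 6·5 + 5·9 = 1
h_22 = 6·1 + 6·6 + 5·5 = 1
h_23 = 6·1 + 6·1 + 5·6 = 9
h_24 = 6·9 + 6·1 + 5·1 = 10
h_25 = 6·10 + 6·9 + 5·1 = 9
h_26 = 6·9 + 6·10 + 5·9 = 5
h_27 = 6·5 + 6·9 + 5·10 = 2
h_28 = 6·2 + 6·5 + 5·9 = 10
h_29 = 6·10 + 6·2 + 5·5 = 9
h_30 = 6·9 + 6·10 + 5·2 = 3
h_31 = 6·3 + 6·9 + 5·10 = 1
h_32 = 6·1 + 6·3 + 5·9 = 3
h_33 = 6·3 + 6·1 + 5·3 = 6
h_34 = 6·6 + 6·3 + 5·1 = 4
h_35 = 6·4 + 6·6 + 5·3 = 9
h_36 = 6·9 + 6·4 + 5·6 = 9
h_37 = 6·9 + 6·9 + 5·4 = 7
h_38 = 6·7 + 6·9 + 5·9 = 9
h_39 = 6·9 + 6·7 + 5·9 = 9
h_40 = 6·9 + 6·9 + 5·7 = 0
h_41 = 6·0 + 6·9 + 5·9 = 0
h_42 = 6·0 + 6·0 + 5·9 = 1
(h_40, h_41, h_42) = (0, 0, 1) = (h_0, h_1, h_2), so the sequence has period 40.
150 ≡ 30 (mod 40), hence h_150 = h_30 = 3.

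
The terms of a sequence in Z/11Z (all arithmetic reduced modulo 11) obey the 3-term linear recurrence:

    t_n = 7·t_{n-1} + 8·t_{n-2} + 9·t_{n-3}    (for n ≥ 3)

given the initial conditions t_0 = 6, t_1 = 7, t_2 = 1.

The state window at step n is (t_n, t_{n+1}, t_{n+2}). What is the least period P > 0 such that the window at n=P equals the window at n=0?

15

n=0: window = (6, 7, 1)
n=1: window = (7, 1, 7)
n=2: window = (1, 7, 10)
n=3: window = (7, 10, 3)
n=4: window = (10, 3, 10)
n=5: window = (3, 10, 8)
n=6: window = (10, 8, 9)
n=7: window = (8, 9, 8)
n=8: window = (9, 8, 2)
n=9: window = (8, 2, 5)
n=10: window = (2, 5, 2)
n=11: window = (5, 2, 6)
n=12: window = (2, 6, 4)
n=13: window = (6, 4, 6)
n=14: window = (4, 6, 7)
n=15: window = (6, 7, 1)
window at n=15 equals window at n=0 → period = 15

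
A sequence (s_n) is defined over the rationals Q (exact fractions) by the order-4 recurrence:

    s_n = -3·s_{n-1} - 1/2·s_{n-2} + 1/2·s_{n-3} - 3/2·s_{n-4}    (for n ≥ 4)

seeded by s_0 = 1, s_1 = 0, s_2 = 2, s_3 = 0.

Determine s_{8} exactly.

s_4 = -3·0 + -1/2·2 + 1/2·0 + -3/2·1 = -5/2
s_5 = -3·-5/2 + -1/2·0 + 1/2·2 + -3/2·0 = 17/2
s_6 = -3·17/2 + -1/2·-5/2 + 1/2·0 + -3/2·2 = -109/4
s_7 = -3·-109/4 + -1/2·17/2 + 1/2·-5/2 + -3/2·0 = 305/4
s_8 = -3·305/4 + -1/2·-109/4 + 1/2·17/2 + -3/2·-5/2 = -1657/8

-1657/8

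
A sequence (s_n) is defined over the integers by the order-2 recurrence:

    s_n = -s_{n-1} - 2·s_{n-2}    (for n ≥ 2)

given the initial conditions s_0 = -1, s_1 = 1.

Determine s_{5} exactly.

s_2 = -1·1 + -2·-1 = 1
s_3 = -1·1 + -2·1 = -3
s_4 = -1·-3 + -2·1 = 1
s_5 = -1·1 + -2·-3 = 5

5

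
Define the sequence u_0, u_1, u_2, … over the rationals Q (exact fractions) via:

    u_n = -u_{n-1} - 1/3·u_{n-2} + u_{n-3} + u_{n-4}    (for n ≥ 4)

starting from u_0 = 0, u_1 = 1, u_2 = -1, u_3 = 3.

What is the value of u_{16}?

-8645/2187

u_4 = -1·3 + -1/3·-1 + 1·1 + 1·0 = -5/3
u_5 = -1·-5/3 + -1/3·3 + 1·-1 + 1·1 = 2/3
u_6 = -1·2/3 + -1/3·-5/3 + 1·3 + 1·-1 = 17/9
u_7 = -1·17/9 + -1/3·2/3 + 1·-5/3 + 1·3 = -7/9
u_8 = -1·-7/9 + -1/3·17/9 + 1·2/3 + 1·-5/3 = -23/27
u_9 = -1·-23/27 + -1/3·-7/9 + 1·17/9 + 1·2/3 = 11/3
u_10 = -1·11/3 + -1/3·-23/27 + 1·-7/9 + 1·17/9 = -184/81
u_11 = -1·-184/81 + -1/3·11/3 + 1·-23/27 + 1·-7/9 = -47/81
u_12 = -1·-47/81 + -1/3·-184/81 + 1·11/3 + 1·-23/27 = 1009/243
u_13 = -1·1009/243 + -1/3·-47/81 + 1·-184/81 + 1·11/3 = -623/243
u_14 = -1·-623/243 + -1/3·1009/243 + 1·-47/81 + 1·-184/81 = -1219/729
u_15 = -1·-1219/729 + -1/3·-623/243 + 1·1009/243 + 1·-47/81 = 494/81
u_16 = -1·494/81 + -1/3·-1219/729 + 1·-623/243 + 1·1009/243 = -8645/2187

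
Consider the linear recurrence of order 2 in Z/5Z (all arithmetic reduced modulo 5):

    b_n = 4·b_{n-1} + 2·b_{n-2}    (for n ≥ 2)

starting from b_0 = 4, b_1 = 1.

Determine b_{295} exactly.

b_2 = 4·1 + 2·4 = 2
b_3 = 4·2 + 2·1 = 0
b_4 = 4·0 + 2·2 = 4
b_5 = 4·4 + 2·0 = 1
(b_4, b_5) = (4, 1) = (b_0, b_1), so the sequence has period 4.
295 ≡ 3 (mod 4), hence b_295 = b_3 = 0.

0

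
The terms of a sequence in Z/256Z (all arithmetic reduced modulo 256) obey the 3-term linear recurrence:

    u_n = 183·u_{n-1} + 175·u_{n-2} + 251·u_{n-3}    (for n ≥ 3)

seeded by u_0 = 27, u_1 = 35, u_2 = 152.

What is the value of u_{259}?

14

u_3 = 183·152 + 175·35 + 251·27 = 14
u_4 = 183·14 + 175·152 + 251·35 = 59
u_5 = 183·59 + 175·14 + 251·152 = 199
u_6 = 183·199 + 175·59 + 251·14 = 80
u_7 = 183·80 + 175·199 + 251·59 = 18
u_8 = 183·18 + 175·80 + 251·199 = 171
Continuing the recurrence:
  u_9 = 251;  u_10 = 248;  u_11 = 134;  u_12 = 107;  u_13 = 63;  u_14 = 144
  u_15 = 234;  u_16 = 123;  u_17 = 19;  u_18 = 24;  u_19 = 190;  u_20 = 219
  u_21 = 247;  u_22 = 144;  u_23 = 130;  u_24 = 139;  u_25 = 107;  u_26 = 248
  u_27 = 182;  u_28 = 139;  u_29 = 239;  u_30 = 80;  u_31 = 218;  u_32 = 219
  u_33 = 3;  u_34 = 152;  u_35 = 110;  u_36 = 123;  u_37 = 39;  u_38 = 208
  u_39 = 242;  u_40 = 107;  u_41 = 219;  u_42 = 248;  u_43 = 230;  u_44 = 171
  u_45 = 159;  u_46 = 16;  u_47 = 202;  u_48 = 59;  u_49 = 243;  u_50 = 24
  u_51 = 30;  u_52 = 27;  u_53 = 87;  u_54 = 16;  u_55 = 98;  u_56 = 75
  u_57 = 75;  u_58 = 248;  u_59 = 22;  u_60 = 203;  u_61 = 79;  u_62 = 208
  u_63 = 186;  u_64 = 155;  u_65 = 227;  u_66 = 152;  u_67 = 206;  u_68 = 187
  u_69 = 135;  u_70 = 80;  u_71 = 210;  u_72 = 43;  u_73 = 187;  u_74 = 248
  u_75 = 70;  u_76 = 235;  u_77 = 255;  u_78 = 144;  u_79 = 170;  u_80 = 251
  u_81 = 211;  u_82 = 24;  u_83 = 126;  u_84 = 91;  u_85 = 183;  u_86 = 144
  u_87 = 66;  u_88 = 11;  u_89 = 43;  u_90 = 248;  u_91 = 118;  u_92 = 11
  u_93 = 175;  u_94 = 80;  u_95 = 154;  u_96 = 91;  u_97 = 195;  u_98 = 152
  u_99 = 46;  u_100 = 251;  u_101 = 231;  u_102 = 208;  u_103 = 178;  u_104 = 235
  u_105 = 155;  u_106 = 248;  u_107 = 166;  u_108 = 43;  u_109 = 95;  u_110 = 16
  u_111 = 138;  u_112 = 187;  u_113 = 179;  u_114 = 24;  u_115 = 222;  u_116 = 155
  u_117 = 23;  u_118 = 16;  u_119 = 34;  u_120 = 203;  u_121 = 11;  u_122 = 248
  u_123 = 214;  u_124 = 75;  u_125 = 15;  u_126 = 208;  u_127 = 122;  u_128 = 27
  u_129 = 163;  u_130 = 152;  u_131 = 142;  u_132 = 59;  u_133 = 71;  u_134 = 80
  u_135 = 146;  u_136 = 171;  u_137 = 123;  u_138 = 248;  u_139 = 6;  u_140 = 107
  u_141 = 191;  u_142 = 144;  u_143 = 106;  u_144 = 123;  u_145 = 147;  u_146 = 24
  u_147 = 62;  u_148 = 219;  u_149 = 119;  u_150 = 144;  u_151 = 2;  u_152 = 139
  u_153 = 235;  u_154 = 248;  u_155 = 54;  u_156 = 139;  u_157 = 111;  u_158 = 80
  u_159 = 90;  u_160 = 219;  u_161 = 131;  u_162 = 152;  u_163 = 238;  u_164 = 123
  u_165 = 167;  u_166 = 208;  u_167 = 114;  u_168 = 107;  u_169 = 91;  u_170 = 248
  u_171 = 102;  u_172 = 171;  u_173 = 31;  u_174 = 16;  u_175 = 74;  u_176 = 59
  u_177 = 115;  u_178 = 24;  u_179 = 158;  u_180 = 27;  u_181 = 215;  u_182 = 16
  u_183 = 226;  u_184 = 75;  u_185 = 203;  u_186 = 248;  u_187 = 150;  u_188 = 203
  u_189 = 207;  u_190 = 208;  u_191 = 58;  u_192 = 155;  u_193 = 99;  u_194 = 152
  u_195 = 78;  u_196 = 187;  u_197 = 7;  u_198 = 80;  u_199 = 82;  u_200 = 43
  u_201 = 59;  u_202 = 248;  u_203 = 198;  u_204 = 235;  u_205 = 127;  u_206 = 144
  u_207 = 42;  u_208 = 251;  u_209 = 83;  u_210 = 24;  u_211 = 254;  u_212 = 91
  u_213 = 55;  u_214 = 144;  u_215 = 194;  u_216 = 11;  u_217 = 171;  u_218 = 248
  u_219 = 246;  u_220 = 11;  u_221 = 47;  u_222 = 80;  u_223 = 26;  u_224 = 91
  u_225 = 67;  u_226 = 152;  u_227 = 174;  u_228 = 251;  u_229 = 103;  u_230 = 208
  u_231 = 50;  u_232 = 235;  u_233 = 27;  u_234 = 248;  u_235 = 38;  u_236 = 43
  u_237 = 223;  u_238 = 16;  u_239 = 10;  u_240 = 187;  u_241 = 51;  u_242 = 24
  u_243 = 94;  u_244 = 155;  u_245 = 151;  u_246 = 16;  u_247 = 162;  u_248 = 203
  u_249 = 139;  u_250 = 248;  u_251 = 86;  u_252 = 75;  u_253 = 143;  u_254 = 208
  u_255 = 250;  u_256 = 27;  u_257 = 35
u_258 = 183·35 + 175·27 + 251·250 = 152
u_259 = 183·152 + 175·35 + 251·27 = 14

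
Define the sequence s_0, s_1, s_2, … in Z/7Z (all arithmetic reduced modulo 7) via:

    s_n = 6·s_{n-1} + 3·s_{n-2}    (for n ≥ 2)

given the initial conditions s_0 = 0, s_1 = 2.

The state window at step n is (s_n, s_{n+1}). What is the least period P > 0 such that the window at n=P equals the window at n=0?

n=0: window = (0, 2)
n=1: window = (2, 5)
n=2: window = (5, 1)
n=3: window = (1, 0)
n=4: window = (0, 3)
n=5: window = (3, 4)
n=6: window = (4, 5)
n=7: window = (5, 0)
n=8: window = (0, 1)
n=9: window = (1, 6)
n=10: window = (6, 4)
n=11: window = (4, 0)
n=12: window = (0, 5)
n=13: window = (5, 2)
n=14: window = (2, 6)
n=15: window = (6, 0)
n=16: window = (0, 4)
n=17: window = (4, 3)
n=18: window = (3, 2)
n=19: window = (2, 0)
n=20: window = (0, 6)
n=21: window = (6, 1)
n=22: window = (1, 3)
n=23: window = (3, 0)
n=24: window = (0, 2)
window at n=24 equals window at n=0 → period = 24

24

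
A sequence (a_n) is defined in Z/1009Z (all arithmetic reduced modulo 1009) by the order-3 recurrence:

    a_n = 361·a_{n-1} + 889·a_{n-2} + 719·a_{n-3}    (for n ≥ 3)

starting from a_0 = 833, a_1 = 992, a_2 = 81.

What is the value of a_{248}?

a_3 = 361·81 + 889·992 + 719·833 = 592
a_4 = 361·592 + 889·81 + 719·992 = 59
a_5 = 361·59 + 889·592 + 719·81 = 426
a_6 = 361·426 + 889·59 + 719·592 = 251
a_7 = 361·251 + 889·426 + 719·59 = 183
a_8 = 361·183 + 889·251 + 719·426 = 186
Continuing the recurrence:
  a_9 = 648;  a_10 = 125;  a_11 = 199;  a_12 = 89;  a_13 = 251;  a_14 = 23
  a_15 = 805;  a_16 = 138;  a_17 = 25;  a_18 = 166;  a_19 = 762;  a_20 = 707
  a_21 = 621;  a_22 = 90;  a_23 = 145;  a_24 = 697;  a_25 = 263;  a_26 = 532
  a_27 = 740;  a_28 = 905;  a_29 = 887;  a_30 = 34;  a_31 = 570;  a_32 = 964
  a_33 = 341;  a_34 = 534;  a_35 = 437;  a_36 = 841;  a_37 = 446;  a_38 = 959
  a_39 = 357;  a_40 = 492;  a_41 = 949;  a_42 = 417;  a_43 = 931;  a_44 = 751
  a_45 = 119;  a_46 = 684;  a_47 = 728;  a_48 = 922;  a_49 = 708;  a_50 = 422
  a_51 = 793;  a_52 = 43;  a_53 = 792;  a_54 = 332;  a_55 = 234;  a_56 = 610
  a_57 = 1004;  a_58 = 413;  a_59 = 36;  a_60 = 201;  a_61 = 939;  a_62 = 710
  a_63 = 584;  a_64 = 628;  a_65 = 169;  a_66 = 936;  a_67 = 290;  a_68 = 873
  a_69 = 841;  a_70 = 724;  a_71 = 102;  a_72 = 680;  a_73 = 73;  a_74 = 938
  a_75 = 479;  a_76 = 847;  a_77 = 483;  a_78 = 407;  a_79 = 741;  a_80 = 898
  a_81 = 184;  a_82 = 60;  a_83 = 491;  a_84 = 656;  a_85 = 65;  a_86 = 119
  a_87 = 305;  a_88 = 291;  a_89 = 644;  a_90 = 142;  a_91 = 582;  a_92 = 248
  a_93 = 706;  a_94 = 831;  a_95 = 73;  a_96 = 377;  a_97 = 364;  a_98 = 418
  a_99 = 915;  a_100 = 38;  a_101 = 642;  a_102 = 194;  a_103 = 136;  a_104 = 67
  a_105 = 39;  a_106 = 905;  a_107 = 904;  a_108 = 598;  a_109 = 334;  a_110 = 562
  a_111 = 481;  a_112 = 260;  a_113 = 294;  a_114 = 20;  a_115 = 467;  a_116 = 207
  a_117 = 779;  a_118 = 878;  a_119 = 999;  a_120 = 108;  a_121 = 485;  a_122 = 558
  a_123 = 928;  a_124 = 264;  a_125 = 717;  a_126 = 415;  a_127 = 332;  a_128 = 355
  a_129 = 253;  a_130 = 885;  a_131 = 519;  a_132 = 726;  a_133 = 669;  a_134 = 852
  a_135 = 608;  a_136 = 931;  a_137 = 916;  a_138 = 258;  a_139 = 793;  a_140 = 772
  a_141 = 749;  a_142 = 247;  a_143 = 414;  a_144 = 477;  a_145 = 437;  a_146 = 637
  a_147 = 845;  a_148 = 975;  a_149 = 260;  a_150 = 204;  a_151 = 845;  a_152 = 338
  a_153 = 809;  a_154 = 385;  a_155 = 389;  a_156 = 879;  a_157 = 576;  a_158 = 745
  a_159 = 410;  a_160 = 542;  a_161 = 33;  a_162 = 512;  a_163 = 485;  a_164 = 148
  a_165 = 116;  a_166 = 510;  a_167 = 136;  a_168 = 670;  a_169 = 966;  a_170 = 852
  a_171 = 379;  a_172 = 635;  a_173 = 242;  a_174 = 134;  a_175 = 660;  a_176 = 650
  a_177 = 555;  a_178 = 576;  a_179 = 259;  a_180 = 653;  a_181 = 280;  a_182 = 78
  a_183 = 934;  a_184 = 418;  a_185 = 54;  a_186 = 165;  a_187 = 477;  a_188 = 522
  a_189 = 614;  a_190 = 504;  a_191 = 271;  a_192 = 551;  a_193 = 51;  a_194 = 835
  a_195 = 319;  a_196 = 169;  a_197 = 541;  a_198 = 782;  a_199 = 878;  a_200 = 643
  a_201 = 883;  a_202 = 100;  a_203 = 965;  a_204 = 584;  a_205 = 439;  a_206 = 259
  a_207 = 611;  a_208 = 632;  a_209 = 11;  a_210 = 164;  a_211 = 729;  a_212 = 157
  a_213 = 339;  a_214 = 92;  a_215 = 479;  a_216 = 2;  a_217 = 309;  a_218 = 651
  a_219 = 596;  a_220 = 3;  a_221 = 86;  a_222 = 115;  a_223 = 55;  a_224 = 286
  a_225 = 738;  a_226 = 222;  a_227 = 461;  a_228 = 427;  a_229 = 141;  a_230 = 168
  a_231 = 618;  a_232 = 608;  a_233 = 753;  a_234 = 482;  a_235 = 150;  a_236 = 929
  a_237 = 5;  a_238 = 193;  a_239 = 454;  a_240 = 42;  a_241 = 567;  a_242 = 384
  a_243 = 891;  a_244 = 151;  a_245 = 698;  a_246 = 693
a_247 = 361·693 + 889·698 + 719·151 = 534
a_248 = 361·534 + 889·693 + 719·698 = 22

22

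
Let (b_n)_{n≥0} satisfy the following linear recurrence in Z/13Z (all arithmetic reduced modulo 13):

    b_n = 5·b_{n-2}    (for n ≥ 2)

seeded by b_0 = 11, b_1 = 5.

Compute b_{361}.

b_2 = 0·5 + 5·11 = 3
b_3 = 0·3 + 5·5 = 12
b_4 = 0·12 + 5·3 = 2
b_5 = 0·2 + 5·12 = 8
b_6 = 0·8 + 5·2 = 10
b_7 = 0·10 + 5·8 = 1
b_8 = 0·1 + 5·10 = 11
b_9 = 0·11 + 5·1 = 5
(b_8, b_9) = (11, 5) = (b_0, b_1), so the sequence has period 8.
361 ≡ 1 (mod 8), hence b_361 = b_1 = 5.

5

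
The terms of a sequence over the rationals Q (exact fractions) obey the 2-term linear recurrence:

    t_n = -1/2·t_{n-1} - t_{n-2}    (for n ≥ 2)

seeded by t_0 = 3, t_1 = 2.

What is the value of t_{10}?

t_2 = -1/2·2 + -1·3 = -4
t_3 = -1/2·-4 + -1·2 = 0
t_4 = -1/2·0 + -1·-4 = 4
t_5 = -1/2·4 + -1·0 = -2
t_6 = -1/2·-2 + -1·4 = -3
t_7 = -1/2·-3 + -1·-2 = 7/2
t_8 = -1/2·7/2 + -1·-3 = 5/4
t_9 = -1/2·5/4 + -1·7/2 = -33/8
t_10 = -1/2·-33/8 + -1·5/4 = 13/16

13/16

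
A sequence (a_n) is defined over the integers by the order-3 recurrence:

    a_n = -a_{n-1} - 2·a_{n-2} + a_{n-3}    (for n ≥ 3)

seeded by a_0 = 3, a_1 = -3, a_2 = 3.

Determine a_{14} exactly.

a_3 = -1·3 + -2·-3 + 1·3 = 6
a_4 = -1·6 + -2·3 + 1·-3 = -15
a_5 = -1·-15 + -2·6 + 1·3 = 6
a_6 = -1·6 + -2·-15 + 1·6 = 30
a_7 = -1·30 + -2·6 + 1·-15 = -57
a_8 = -1·-57 + -2·30 + 1·6 = 3
a_9 = -1·3 + -2·-57 + 1·30 = 141
a_10 = -1·141 + -2·3 + 1·-57 = -204
a_11 = -1·-204 + -2·141 + 1·3 = -75
a_12 = -1·-75 + -2·-204 + 1·141 = 624
a_13 = -1·624 + -2·-75 + 1·-204 = -678
a_14 = -1·-678 + -2·624 + 1·-75 = -645

-645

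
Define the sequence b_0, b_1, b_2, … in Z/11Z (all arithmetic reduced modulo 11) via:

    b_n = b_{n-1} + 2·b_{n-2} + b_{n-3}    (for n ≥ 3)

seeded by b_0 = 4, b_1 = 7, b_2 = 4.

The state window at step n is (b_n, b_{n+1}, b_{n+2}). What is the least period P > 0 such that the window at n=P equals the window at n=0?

n=0: window = (4, 7, 4)
n=1: window = (7, 4, 0)
n=2: window = (4, 0, 4)
n=3: window = (0, 4, 8)
n=4: window = (4, 8, 5)
n=5: window = (8, 5, 3)
n=6: window = (5, 3, 10)
n=7: window = (3, 10, 10)
n=8: window = (10, 10, 0)
n=9: window = (10, 0, 8)
n=10: window = (0, 8, 7)
n=11: window = (8, 7, 1)
n=12: window = (7, 1, 1)
n=13: window = (1, 1, 10)
n=14: window = (1, 10, 2)
n=15: window = (10, 2, 1)
n=16: window = (2, 1, 4)
n=17: window = (1, 4, 8)
n=18: window = (4, 8, 6)
n=19: window = (8, 6, 4)
n=20: window = (6, 4, 2)
n=21: window = (4, 2, 5)
n=22: window = (2, 5, 2)
n=23: window = (5, 2, 3)
n=24: window = (2, 3, 1)
n=25: window = (3, 1, 9)
n=26: window = (1, 9, 3)
n=27: window = (9, 3, 0)
n=28: window = (3, 0, 4)
n=29: window = (0, 4, 7)
n=30: window = (4, 7, 4)
window at n=30 equals window at n=0 → period = 30

30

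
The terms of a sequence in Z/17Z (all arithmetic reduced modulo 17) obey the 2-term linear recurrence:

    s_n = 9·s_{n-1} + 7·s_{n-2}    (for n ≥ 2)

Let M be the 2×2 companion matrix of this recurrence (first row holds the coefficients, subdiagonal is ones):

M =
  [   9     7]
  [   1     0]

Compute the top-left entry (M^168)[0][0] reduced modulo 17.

4

(M^168)[0][0] is the top entry after applying M 168 times to the unit state (1, 0). Equivalently it is h_{169} for the auxiliary sequence (h_n) obeying the same recurrence with h_1 = 1 and h_i = 0 for 0 ≤ i < 1:
h_2 = 9·1 + 7·0 = 9
h_3 = 9·9 + 7·1 = 3
h_4 = 9·3 + 7·9 = 5
h_5 = 9·5 + 7·3 = 15
h_6 = 9·15 + 7·5 = 0
h_7 = 9·0 + 7·15 = 3
h_8 = 9·3 + 7·0 = 10
h_9 = 9·10 + 7·3 = 9
h_10 = 9·9 + 7·10 = 15
h_11 = 9·15 + 7·9 = 11
h_12 = 9·11 + 7·15 = 0
h_13 = 9·0 + 7·11 = 9
h_14 = 9·9 + 7·0 = 13
h_15 = 9·13 + 7·9 = 10
h_16 = 9·10 + 7·13 = 11
h_17 = 9·11 + 7·10 = 16
h_18 = 9·16 + 7·11 = 0
h_19 = 9·0 + 7·16 = 10
h_20 = 9·10 + 7·0 = 5
h_21 = 9·5 + 7·10 = 13
h_22 = 9·13 + 7·5 = 16
h_23 = 9·16 + 7·13 = 14
h_24 = 9·14 + 7·16 = 0
h_25 = 9·0 + 7·14 = 13
h_26 = 9·13 + 7·0 = 15
h_27 = 9·15 + 7·13 = 5
h_28 = 9·5 + 7·15 = 14
h_29 = 9·14 + 7·5 = 8
h_30 = 9·8 + 7·14 = 0
h_31 = 9·0 + 7·8 = 5
h_32 = 9·5 + 7·0 = 11
h_33 = 9·11 + 7·5 = 15
h_34 = 9·15 + 7·11 = 8
h_35 = 9·8 + 7·15 = 7
h_36 = 9·7 + 7·8 = 0
h_37 = 9·0 + 7·7 = 15
h_38 = 9·15 + 7·0 = 16
h_39 = 9·16 + 7·15 = 11
h_40 = 9·11 + 7·16 = 7
h_41 = 9·7 + 7·11 = 4
h_42 = 9·4 + 7·7 = 0
h_43 = 9·0 + 7·4 = 11
h_44 = 9·11 + 7·0 = 14
h_45 = 9·14 + 7·11 = 16
h_46 = 9·16 + 7·14 = 4
h_47 = 9·4 + 7·16 = 12
h_48 = 9·12 + 7·4 = 0
h_49 = 9·0 + 7·12 = 16
h_50 = 9·16 + 7·0 = 8
h_51 = 9·8 + 7·16 = 14
h_52 = 9·14 + 7·8 = 12
h_53 = 9·12 + 7·14 = 2
h_54 = 9·2 + 7·12 = 0
h_55 = 9·0 + 7·2 = 14
h_56 = 9·14 + 7·0 = 7
h_57 = 9·7 + 7·14 = 8
h_58 = 9·8 + 7·7 = 2
h_59 = 9·2 + 7·8 = 6
h_60 = 9·6 + 7·2 = 0
h_61 = 9·0 + 7·6 = 8
h_62 = 9·8 + 7·0 = 4
h_63 = 9·4 + 7·8 = 7
h_64 = 9·7 + 7·4 = 6
h_65 = 9·6 + 7·7 = 1
h_66 = 9·1 + 7·6 = 0
h_67 = 9·0 + 7·1 = 7
h_68 = 9·7 + 7·0 = 12
h_69 = 9·12 + 7·7 = 4
h_70 = 9·4 + 7·12 = 1
h_71 = 9·1 + 7·4 = 3
h_72 = 9·3 + 7·1 = 0
h_73 = 9·0 + 7·3 = 4
h_74 = 9·4 + 7·0 = 2
h_75 = 9·2 + 7·4 = 12
h_76 = 9·12 + 7·2 = 3
h_77 = 9·3 + 7·12 = 9
h_78 = 9·9 + 7·3 = 0
h_79 = 9·0 + 7·9 = 12
h_80 = 9·12 + 7·0 = 6
h_81 = 9·6 + 7·12 = 2
h_82 = 9·2 + 7·6 = 9
h_83 = 9·9 + 7·2 = 10
h_84 = 9·10 + 7·9 = 0
h_85 = 9·0 + 7·10 = 2
h_86 = 9·2 + 7·0 = 1
h_87 = 9·1 + 7·2 = 6
h_88 = 9·6 + 7·1 = 10
h_89 = 9·10 + 7·6 = 13
h_90 = 9·13 + 7·10 = 0
h_91 = 9·0 + 7·13 = 6
h_92 = 9·6 + 7·0 = 3
h_93 = 9·3 + 7·6 = 1
h_94 = 9·1 + 7·3 = 13
h_95 = 9·13 + 7·1 = 5
h_96 = 9·5 + 7·13 = 0
h_97 = 9·0 + 7·5 = 1
h_98 = 9·1 + 7·0 = 9
h_99 = 9·9 + 7·1 = 3
h_100 = 9·3 + 7·9 = 5
h_101 = 9·5 + 7·3 = 15
h_102 = 9·15 + 7·5 = 0
h_103 = 9·0 + 7·15 = 3
h_104 = 9·3 + 7·0 = 10
h_105 = 9·10 + 7·3 = 9
h_106 = 9·9 + 7·10 = 15
h_107 = 9·15 + 7·9 = 11
h_108 = 9·11 + 7·15 = 0
h_109 = 9·0 + 7·11 = 9
h_110 = 9·9 + 7·0 = 13
h_111 = 9·13 + 7·9 = 10
h_112 = 9·10 + 7·13 = 11
h_113 = 9·11 + 7·10 = 16
h_114 = 9·16 + 7·11 = 0
h_115 = 9·0 + 7·16 = 10
h_116 = 9·10 + 7·0 = 5
h_117 = 9·5 + 7·10 = 13
h_118 = 9·13 + 7·5 = 16
h_119 = 9·16 + 7·13 = 14
h_120 = 9·14 + 7·16 = 0
h_121 = 9·0 + 7·14 = 13
h_122 = 9·13 + 7·0 = 15
h_123 = 9·15 + 7·13 = 5
h_124 = 9·5 + 7·15 = 14
h_125 = 9·14 + 7·5 = 8
h_126 = 9·8 + 7·14 = 0
h_127 = 9·0 + 7·8 = 5
h_128 = 9·5 + 7·0 = 11
h_129 = 9·11 + 7·5 = 15
h_130 = 9·15 + 7·11 = 8
h_131 = 9·8 + 7·15 = 7
h_132 = 9·7 + 7·8 = 0
h_133 = 9·0 + 7·7 = 15
h_134 = 9·15 + 7·0 = 16
h_135 = 9·16 + 7·15 = 11
h_136 = 9·11 + 7·16 = 7
h_137 = 9·7 + 7·11 = 4
h_138 = 9·4 + 7·7 = 0
h_139 = 9·0 + 7·4 = 11
h_140 = 9·11 + 7·0 = 14
h_141 = 9·14 + 7·11 = 16
h_142 = 9·16 + 7·14 = 4
h_143 = 9·4 + 7·16 = 12
h_144 = 9·12 + 7·4 = 0
h_145 = 9·0 + 7·12 = 16
h_146 = 9·16 + 7·0 = 8
h_147 = 9·8 + 7·16 = 14
h_148 = 9·14 + 7·8 = 12
h_149 = 9·12 + 7·14 = 2
h_150 = 9·2 + 7·12 = 0
h_151 = 9·0 + 7·2 = 14
h_152 = 9·14 + 7·0 = 7
h_153 = 9·7 + 7·14 = 8
h_154 = 9·8 + 7·7 = 2
h_155 = 9·2 + 7·8 = 6
h_156 = 9·6 + 7·2 = 0
h_157 = 9·0 + 7·6 = 8
h_158 = 9·8 + 7·0 = 4
h_159 = 9·4 + 7·8 = 7
h_160 = 9·7 + 7·4 = 6
h_161 = 9·6 + 7·7 = 1
h_162 = 9·1 + 7·6 = 0
h_163 = 9·0 + 7·1 = 7
h_164 = 9·7 + 7·0 = 12
h_165 = 9·12 + 7·7 = 4
h_166 = 9·4 + 7·12 = 1
h_167 = 9·1 + 7·4 = 3
h_168 = 9·3 + 7·1 = 0
h_169 = 9·0 + 7·3 = 4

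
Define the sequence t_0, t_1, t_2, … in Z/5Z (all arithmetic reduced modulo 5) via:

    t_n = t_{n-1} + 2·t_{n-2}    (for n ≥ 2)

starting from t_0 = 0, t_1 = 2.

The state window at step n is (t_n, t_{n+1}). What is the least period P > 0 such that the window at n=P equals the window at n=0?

4

n=0: window = (0, 2)
n=1: window = (2, 2)
n=2: window = (2, 1)
n=3: window = (1, 0)
n=4: window = (0, 2)
window at n=4 equals window at n=0 → period = 4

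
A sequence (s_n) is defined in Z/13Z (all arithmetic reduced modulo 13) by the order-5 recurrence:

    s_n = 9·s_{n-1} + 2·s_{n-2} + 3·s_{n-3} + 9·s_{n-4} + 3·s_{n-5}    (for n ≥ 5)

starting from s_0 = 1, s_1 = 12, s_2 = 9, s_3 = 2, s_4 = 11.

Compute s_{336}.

1

s_5 = 9·11 + 2·2 + 3·9 + 9·12 + 3·1 = 7
s_6 = 9·7 + 2·11 + 3·2 + 9·9 + 3·12 = 0
s_7 = 9·0 + 2·7 + 3·11 + 9·2 + 3·9 = 1
s_8 = 9·1 + 2·0 + 3·7 + 9·11 + 3·2 = 5
s_9 = 9·5 + 2·1 + 3·0 + 9·7 + 3·11 = 0
s_10 = 9·0 + 2·5 + 3·1 + 9·0 + 3·7 = 8
s_11 = 9·8 + 2·0 + 3·5 + 9·1 + 3·0 = 5
s_12 = 9·5 + 2·8 + 3·0 + 9·5 + 3·1 = 5
s_13 = 9·5 + 2·5 + 3·8 + 9·0 + 3·5 = 3
s_14 = 9·3 + 2·5 + 3·5 + 9·8 + 3·0 = 7
s_15 = 9·7 + 2·3 + 3·5 + 9·5 + 3·8 = 10
s_16 = 9·10 + 2·7 + 3·3 + 9·5 + 3·5 = 4
s_17 = 9·4 + 2·10 + 3·7 + 9·3 + 3·5 = 2
s_18 = 9·2 + 2·4 + 3·10 + 9·7 + 3·3 = 11
s_19 = 9·11 + 2·2 + 3·4 + 9·10 + 3·7 = 5
s_20 = 9·5 + 2·11 + 3·2 + 9·4 + 3·10 = 9
s_21 = 9·9 + 2·5 + 3·11 + 9·2 + 3·4 = 11
s_22 = 9·11 + 2·9 + 3·5 + 9·11 + 3·2 = 3
s_23 = 9·3 + 2·11 + 3·9 + 9·5 + 3·11 = 11
s_24 = 9·11 + 2·3 + 3·11 + 9·9 + 3·5 = 0
s_25 = 9·0 + 2·11 + 3·3 + 9·11 + 3·9 = 1
s_26 = 9·1 + 2·0 + 3·11 + 9·3 + 3·11 = 11
s_27 = 9·11 + 2·1 + 3·0 + 9·11 + 3·3 = 1
s_28 = 9·1 + 2·11 + 3·1 + 9·0 + 3·11 = 2
s_29 = 9·2 + 2·1 + 3·11 + 9·1 + 3·0 = 10
s_30 = 9·10 + 2·2 + 3·1 + 9·11 + 3·1 = 4
s_31 = 9·4 + 2·10 + 3·2 + 9·1 + 3·11 = 0
s_32 = 9·0 + 2·4 + 3·10 + 9·2 + 3·1 = 7
s_33 = 9·7 + 2·0 + 3·4 + 9·10 + 3·2 = 2
s_34 = 9·2 + 2·7 + 3·0 + 9·4 + 3·10 = 7
s_35 = 9·7 + 2·2 + 3·7 + 9·0 + 3·4 = 9
s_36 = 9·9 + 2·7 + 3·2 + 9·7 + 3·0 = 8
s_37 = 9·8 + 2·9 + 3·7 + 9·2 + 3·7 = 7
s_38 = 9·7 + 2·8 + 3·9 + 9·7 + 3·2 = 6
s_39 = 9·6 + 2·7 + 3·8 + 9·9 + 3·7 = 12
s_40 = 9·12 + 2·6 + 3·7 + 9·8 + 3·9 = 6
s_41 = 9·6 + 2·12 + 3·6 + 9·7 + 3·8 = 1
s_42 = 9·1 + 2·6 + 3·12 + 9·6 + 3·7 = 2
s_43 = 9·2 + 2·1 + 3·6 + 9·12 + 3·6 = 8
s_44 = 9·8 + 2·2 + 3·1 + 9·6 + 3·12 = 0
s_45 = 9·0 + 2·8 + 3·2 + 9·1 + 3·6 = 10
s_46 = 9·10 + 2·0 + 3·8 + 9·2 + 3·1 = 5
s_47 = 9·5 + 2·10 + 3·0 + 9·8 + 3·2 = 0
s_48 = 9·0 + 2·5 + 3·10 + 9·0 + 3·8 = 12
s_49 = 9·12 + 2·0 + 3·5 + 9·10 + 3·0 = 5
s_50 = 9·5 + 2·12 + 3·0 + 9·5 + 3·10 = 1
s_51 = 9·1 + 2·5 + 3·12 + 9·0 + 3·5 = 5
s_52 = 9·5 + 2·1 + 3·5 + 9·12 + 3·0 = 1
s_53 = 9·1 + 2·5 + 3·1 + 9·5 + 3·12 = 12
s_54 = 9·12 + 2·1 + 3·5 + 9·1 + 3·5 = 6
s_55 = 9·6 + 2·12 + 3·1 + 9·5 + 3·1 = 12
s_56 = 9·12 + 2·6 + 3·12 + 9·1 + 3·5 = 11
s_57 = 9·11 + 2·12 + 3·6 + 9·12 + 3·1 = 5
s_58 = 9·5 + 2·11 + 3·12 + 9·6 + 3·12 = 11
s_59 = 9·11 + 2·5 + 3·11 + 9·12 + 3·6 = 8
s_60 = 9·8 + 2·11 + 3·5 + 9·11 + 3·12 = 10
s_61 = 9·10 + 2·8 + 3·11 + 9·5 + 3·11 = 9
s_62 = 9·9 + 2·10 + 3·8 + 9·11 + 3·5 = 5
s_63 = 9·5 + 2·9 + 3·10 + 9·8 + 3·11 = 3
s_64 = 9·3 + 2·5 + 3·9 + 9·10 + 3·8 = 9
s_65 = 9·9 + 2·3 + 3·5 + 9·9 + 3·10 = 5
s_66 = 9·5 + 2·9 + 3·3 + 9·5 + 3·9 = 1
s_67 = 9·1 + 2·5 + 3·9 + 9·3 + 3·5 = 10
s_68 = 9·10 + 2·1 + 3·5 + 9·9 + 3·3 = 2
s_69 = 9·2 + 2·10 + 3·1 + 9·5 + 3·9 = 9
s_70 = 9·9 + 2·2 + 3·10 + 9·1 + 3·5 = 9
s_71 = 9·9 + 2·9 + 3·2 + 9·10 + 3·1 = 3
s_72 = 9·3 + 2·9 + 3·9 + 9·2 + 3·10 = 3
s_73 = 9·3 + 2·3 + 3·9 + 9·9 + 3·2 = 4
s_74 = 9·4 + 2·3 + 3·3 + 9·9 + 3·9 = 3
s_75 = 9·3 + 2·4 + 3·3 + 9·3 + 3·9 = 7
s_76 = 9·7 + 2·3 + 3·4 + 9·3 + 3·3 = 0
s_77 = 9·0 + 2·7 + 3·3 + 9·4 + 3·3 = 3
s_78 = 9·3 + 2·0 + 3·7 + 9·3 + 3·4 = 9
s_79 = 9·9 + 2·3 + 3·0 + 9·7 + 3·3 = 3
s_80 = 9·3 + 2·9 + 3·3 + 9·0 + 3·7 = 10
s_81 = 9·10 + 2·3 + 3·9 + 9·3 + 3·0 = 7
s_82 = 9·7 + 2·10 + 3·3 + 9·9 + 3·3 = 0
s_83 = 9·0 + 2·7 + 3·10 + 9·3 + 3·9 = 7
s_84 = 9·7 + 2·0 + 3·7 + 9·10 + 3·3 = 1
s_85 = 9·1 + 2·7 + 3·0 + 9·7 + 3·10 = 12
s_86 = 9·12 + 2·1 + 3·7 + 9·0 + 3·7 = 9
s_87 = 9·9 + 2·12 + 3·1 + 9·7 + 3·0 = 2
s_88 = 9·2 + 2·9 + 3·12 + 9·1 + 3·7 = 11
(s_84, s_85, s_86, s_87, s_88) = (1, 12, 9, 2, 11) = (s_0, s_1, s_2, s_3, s_4), so the sequence has period 84.
336 ≡ 0 (mod 84), hence s_336 = s_0 = 1.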